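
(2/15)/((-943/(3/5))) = -2/23575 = -0.00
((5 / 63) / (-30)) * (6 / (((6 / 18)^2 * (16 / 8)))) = -1 / 14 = -0.07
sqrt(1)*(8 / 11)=8 / 11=0.73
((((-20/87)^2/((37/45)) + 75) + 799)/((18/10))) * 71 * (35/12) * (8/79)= 225292237100/22124187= 10183.07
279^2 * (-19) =-1478979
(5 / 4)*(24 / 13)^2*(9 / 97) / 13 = 6480 / 213109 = 0.03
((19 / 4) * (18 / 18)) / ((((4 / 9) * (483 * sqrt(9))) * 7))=19 / 18032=0.00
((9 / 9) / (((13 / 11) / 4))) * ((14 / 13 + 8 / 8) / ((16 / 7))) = 2079 / 676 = 3.08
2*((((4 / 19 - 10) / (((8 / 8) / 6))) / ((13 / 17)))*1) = -37944 / 247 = -153.62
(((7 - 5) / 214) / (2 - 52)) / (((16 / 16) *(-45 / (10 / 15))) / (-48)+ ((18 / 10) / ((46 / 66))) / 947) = -348496 / 2626972515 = -0.00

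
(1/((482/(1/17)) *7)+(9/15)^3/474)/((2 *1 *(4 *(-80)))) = -133993/181251280000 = -0.00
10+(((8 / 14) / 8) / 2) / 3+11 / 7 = 11.58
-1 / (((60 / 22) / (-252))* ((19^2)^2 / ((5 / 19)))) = 462 / 2476099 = 0.00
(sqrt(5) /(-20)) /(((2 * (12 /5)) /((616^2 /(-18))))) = 5929 * sqrt(5) /27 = 491.02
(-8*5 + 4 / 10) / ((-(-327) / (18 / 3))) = -396 / 545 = -0.73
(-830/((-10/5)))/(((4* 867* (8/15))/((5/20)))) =2075/36992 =0.06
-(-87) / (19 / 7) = 609 / 19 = 32.05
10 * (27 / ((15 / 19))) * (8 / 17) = 2736 / 17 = 160.94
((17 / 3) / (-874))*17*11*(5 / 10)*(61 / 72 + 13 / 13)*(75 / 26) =-556325 / 172224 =-3.23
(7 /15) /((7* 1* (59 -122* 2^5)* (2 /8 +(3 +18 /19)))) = -76 /18398325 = -0.00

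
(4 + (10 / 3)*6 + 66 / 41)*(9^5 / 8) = 31000725 / 164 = 189028.81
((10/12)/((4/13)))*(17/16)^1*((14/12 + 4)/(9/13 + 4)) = 445315/140544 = 3.17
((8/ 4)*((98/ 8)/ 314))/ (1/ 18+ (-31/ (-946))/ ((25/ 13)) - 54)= -5214825/ 3604232672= -0.00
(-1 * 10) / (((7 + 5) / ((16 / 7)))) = -40 / 21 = -1.90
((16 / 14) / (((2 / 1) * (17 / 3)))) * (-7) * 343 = -4116 / 17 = -242.12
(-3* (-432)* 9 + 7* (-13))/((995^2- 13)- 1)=11573/990011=0.01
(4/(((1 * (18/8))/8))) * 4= 512/9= 56.89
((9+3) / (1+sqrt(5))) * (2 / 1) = -6+6 * sqrt(5) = 7.42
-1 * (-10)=10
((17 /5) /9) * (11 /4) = 187 /180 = 1.04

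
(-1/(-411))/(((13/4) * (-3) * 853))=-4/13672737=-0.00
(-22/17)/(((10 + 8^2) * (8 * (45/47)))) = -517/226440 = -0.00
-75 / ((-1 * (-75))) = -1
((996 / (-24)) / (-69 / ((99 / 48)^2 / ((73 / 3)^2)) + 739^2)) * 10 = -271161 / 350560031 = -0.00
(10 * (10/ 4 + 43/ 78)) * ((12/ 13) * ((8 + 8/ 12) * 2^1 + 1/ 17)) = 248360/ 507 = 489.86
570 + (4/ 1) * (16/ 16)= 574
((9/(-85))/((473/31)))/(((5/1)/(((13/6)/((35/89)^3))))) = -852307521/17237893750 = -0.05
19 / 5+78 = 409 / 5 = 81.80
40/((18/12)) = 80/3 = 26.67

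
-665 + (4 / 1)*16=-601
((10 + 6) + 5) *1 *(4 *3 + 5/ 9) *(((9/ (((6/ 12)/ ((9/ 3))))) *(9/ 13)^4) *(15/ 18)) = 77846265/ 28561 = 2725.61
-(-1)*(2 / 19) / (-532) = -1 / 5054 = -0.00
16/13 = 1.23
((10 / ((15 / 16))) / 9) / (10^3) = 4 / 3375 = 0.00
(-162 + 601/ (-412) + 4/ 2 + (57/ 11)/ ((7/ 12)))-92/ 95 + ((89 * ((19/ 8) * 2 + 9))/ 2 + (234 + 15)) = 707.33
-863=-863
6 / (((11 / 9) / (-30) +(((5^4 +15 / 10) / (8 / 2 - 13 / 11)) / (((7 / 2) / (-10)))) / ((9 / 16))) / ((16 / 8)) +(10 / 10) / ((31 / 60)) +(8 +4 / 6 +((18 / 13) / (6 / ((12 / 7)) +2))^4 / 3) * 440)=3818195564040 / 2068984558613969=0.00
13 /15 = 0.87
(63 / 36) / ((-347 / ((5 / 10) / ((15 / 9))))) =-21 / 13880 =-0.00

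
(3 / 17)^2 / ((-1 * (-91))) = 9 / 26299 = 0.00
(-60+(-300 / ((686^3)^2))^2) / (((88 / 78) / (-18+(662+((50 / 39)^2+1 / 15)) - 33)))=-903765537402886189027970753708322555817 / 27735589372922912655681853701042688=-32585.05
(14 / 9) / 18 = 7 / 81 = 0.09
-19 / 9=-2.11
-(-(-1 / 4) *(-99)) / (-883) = -99 / 3532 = -0.03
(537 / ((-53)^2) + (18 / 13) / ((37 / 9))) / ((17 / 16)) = 0.50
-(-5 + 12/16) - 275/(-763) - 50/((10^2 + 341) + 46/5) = 30910821/6870052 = 4.50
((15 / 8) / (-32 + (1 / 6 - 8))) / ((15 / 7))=-21 / 956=-0.02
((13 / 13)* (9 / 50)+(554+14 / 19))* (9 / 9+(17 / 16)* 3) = 35320457 / 15200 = 2323.71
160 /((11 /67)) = 10720 /11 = 974.55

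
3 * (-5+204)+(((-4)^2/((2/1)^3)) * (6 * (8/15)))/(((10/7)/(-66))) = 7533/25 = 301.32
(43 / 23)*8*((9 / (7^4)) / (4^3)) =0.00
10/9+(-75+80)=55/9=6.11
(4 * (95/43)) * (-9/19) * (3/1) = -540/43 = -12.56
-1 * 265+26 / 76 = -10057 / 38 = -264.66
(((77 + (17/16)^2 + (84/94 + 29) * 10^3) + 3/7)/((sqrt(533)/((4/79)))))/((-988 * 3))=-2524376425 * sqrt(533)/2627897196288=-0.02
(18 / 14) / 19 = 9 / 133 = 0.07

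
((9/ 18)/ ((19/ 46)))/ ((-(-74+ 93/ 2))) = 46/ 1045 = 0.04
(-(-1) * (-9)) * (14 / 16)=-63 / 8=-7.88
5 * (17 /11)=85 /11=7.73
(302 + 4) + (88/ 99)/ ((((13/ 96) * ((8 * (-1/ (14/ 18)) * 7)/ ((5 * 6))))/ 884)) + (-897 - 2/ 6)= -27082/ 9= -3009.11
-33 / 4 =-8.25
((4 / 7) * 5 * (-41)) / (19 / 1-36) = 820 / 119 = 6.89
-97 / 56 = -1.73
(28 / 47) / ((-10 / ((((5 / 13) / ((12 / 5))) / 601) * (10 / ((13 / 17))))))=-2975 / 14321229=-0.00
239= 239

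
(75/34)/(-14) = -75/476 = -0.16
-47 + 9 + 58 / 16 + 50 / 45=-2395 / 72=-33.26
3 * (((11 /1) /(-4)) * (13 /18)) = -143 /24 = -5.96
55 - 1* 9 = 46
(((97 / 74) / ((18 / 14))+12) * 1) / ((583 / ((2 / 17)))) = 8671 / 3300363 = 0.00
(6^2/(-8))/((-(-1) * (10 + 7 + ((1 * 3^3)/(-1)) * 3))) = 9/128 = 0.07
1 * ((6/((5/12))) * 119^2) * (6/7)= 873936/5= 174787.20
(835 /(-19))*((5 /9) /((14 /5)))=-20875 /2394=-8.72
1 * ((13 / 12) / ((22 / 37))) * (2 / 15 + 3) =22607 / 3960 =5.71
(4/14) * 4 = 8/7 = 1.14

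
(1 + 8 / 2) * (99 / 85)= 99 / 17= 5.82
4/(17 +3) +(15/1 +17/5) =93/5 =18.60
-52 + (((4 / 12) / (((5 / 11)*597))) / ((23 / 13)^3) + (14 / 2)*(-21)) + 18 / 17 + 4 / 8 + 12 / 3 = -716599403167 / 3704486490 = -193.44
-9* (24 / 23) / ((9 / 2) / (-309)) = 14832 / 23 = 644.87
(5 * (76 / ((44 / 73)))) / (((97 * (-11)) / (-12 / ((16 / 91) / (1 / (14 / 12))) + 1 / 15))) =2431411 / 70422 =34.53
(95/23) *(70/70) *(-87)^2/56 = 719055/1288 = 558.27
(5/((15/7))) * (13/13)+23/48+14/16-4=-5/16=-0.31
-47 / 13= -3.62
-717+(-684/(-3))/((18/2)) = -2075/3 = -691.67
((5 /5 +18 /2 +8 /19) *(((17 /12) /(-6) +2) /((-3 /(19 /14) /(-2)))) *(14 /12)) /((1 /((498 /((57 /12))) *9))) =347853 /19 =18308.05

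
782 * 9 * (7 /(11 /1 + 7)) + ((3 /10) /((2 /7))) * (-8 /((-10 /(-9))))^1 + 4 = 68336 /25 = 2733.44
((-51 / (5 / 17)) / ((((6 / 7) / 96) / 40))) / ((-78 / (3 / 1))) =388416 / 13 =29878.15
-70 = -70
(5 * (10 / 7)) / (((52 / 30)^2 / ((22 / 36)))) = 6875 / 4732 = 1.45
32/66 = 16/33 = 0.48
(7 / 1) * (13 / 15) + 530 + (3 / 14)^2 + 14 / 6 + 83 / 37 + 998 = 55792869 / 36260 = 1538.69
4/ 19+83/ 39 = 1733/ 741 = 2.34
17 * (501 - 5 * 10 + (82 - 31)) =8534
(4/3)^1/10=0.13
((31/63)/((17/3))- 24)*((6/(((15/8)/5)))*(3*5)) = -682960/119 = -5739.16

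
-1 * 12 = -12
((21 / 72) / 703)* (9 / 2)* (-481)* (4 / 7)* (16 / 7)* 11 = -1716 / 133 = -12.90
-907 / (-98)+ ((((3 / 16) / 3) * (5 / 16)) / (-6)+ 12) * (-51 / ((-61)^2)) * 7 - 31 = -2137387293 / 93352448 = -22.90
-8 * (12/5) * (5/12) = -8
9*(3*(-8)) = -216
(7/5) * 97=679/5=135.80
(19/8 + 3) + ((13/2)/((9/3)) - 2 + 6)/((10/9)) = 437/40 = 10.92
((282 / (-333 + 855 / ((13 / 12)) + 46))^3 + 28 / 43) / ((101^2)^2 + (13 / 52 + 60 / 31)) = 245804346820976 / 30884860670935125968773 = 0.00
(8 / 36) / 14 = 1 / 63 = 0.02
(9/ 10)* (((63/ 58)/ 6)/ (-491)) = -189/ 569560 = -0.00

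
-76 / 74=-38 / 37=-1.03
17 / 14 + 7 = 115 / 14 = 8.21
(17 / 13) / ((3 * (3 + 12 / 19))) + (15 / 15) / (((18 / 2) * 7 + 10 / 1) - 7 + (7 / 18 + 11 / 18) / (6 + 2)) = 8365 / 61893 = 0.14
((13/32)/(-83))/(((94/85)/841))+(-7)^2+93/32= 12029817/249664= 48.18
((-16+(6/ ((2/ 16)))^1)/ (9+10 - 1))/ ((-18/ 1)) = -0.10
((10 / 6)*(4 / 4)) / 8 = 5 / 24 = 0.21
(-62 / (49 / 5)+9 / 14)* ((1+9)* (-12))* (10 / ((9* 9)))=111400 / 1323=84.20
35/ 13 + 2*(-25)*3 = -1915/ 13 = -147.31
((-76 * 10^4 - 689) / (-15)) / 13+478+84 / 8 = 4389.47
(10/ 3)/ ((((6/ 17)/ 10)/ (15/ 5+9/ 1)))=1133.33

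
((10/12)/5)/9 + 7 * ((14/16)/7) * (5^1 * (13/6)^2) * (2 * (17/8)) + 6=322465/3456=93.31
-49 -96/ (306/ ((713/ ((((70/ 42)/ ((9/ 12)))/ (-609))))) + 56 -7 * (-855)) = -128573791465/ 2623104217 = -49.02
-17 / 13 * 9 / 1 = -153 / 13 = -11.77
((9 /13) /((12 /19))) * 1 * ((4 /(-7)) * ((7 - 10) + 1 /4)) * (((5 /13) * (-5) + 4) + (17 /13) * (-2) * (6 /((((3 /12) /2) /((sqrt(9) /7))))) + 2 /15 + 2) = -14147837 /165620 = -85.42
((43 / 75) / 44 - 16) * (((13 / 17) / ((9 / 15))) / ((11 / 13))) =-8915933 / 370260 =-24.08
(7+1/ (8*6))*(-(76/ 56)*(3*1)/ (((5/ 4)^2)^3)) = -819584/ 109375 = -7.49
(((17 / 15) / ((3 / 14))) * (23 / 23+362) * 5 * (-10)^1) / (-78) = 143990 / 117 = 1230.68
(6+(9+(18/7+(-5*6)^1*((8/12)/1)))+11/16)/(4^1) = -195/448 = -0.44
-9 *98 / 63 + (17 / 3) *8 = 94 / 3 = 31.33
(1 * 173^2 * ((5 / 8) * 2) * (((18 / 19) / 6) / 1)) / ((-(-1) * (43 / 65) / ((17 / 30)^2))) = 2867.28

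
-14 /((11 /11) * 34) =-7 /17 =-0.41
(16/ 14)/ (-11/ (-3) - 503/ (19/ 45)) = -57/ 59234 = -0.00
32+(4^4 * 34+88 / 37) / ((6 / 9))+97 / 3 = 1456753 / 111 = 13123.90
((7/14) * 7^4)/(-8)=-2401/16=-150.06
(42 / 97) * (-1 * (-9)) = 378 / 97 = 3.90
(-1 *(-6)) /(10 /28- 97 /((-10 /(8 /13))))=1820 /1919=0.95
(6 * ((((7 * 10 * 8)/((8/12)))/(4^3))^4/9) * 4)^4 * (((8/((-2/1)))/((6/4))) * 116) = -26050766692623923044281005859375/2147483648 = -12130833553440833019223.53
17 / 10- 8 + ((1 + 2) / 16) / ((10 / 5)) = -993 / 160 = -6.21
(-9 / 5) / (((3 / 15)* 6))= -3 / 2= -1.50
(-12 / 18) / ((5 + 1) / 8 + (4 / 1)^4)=-8 / 3081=-0.00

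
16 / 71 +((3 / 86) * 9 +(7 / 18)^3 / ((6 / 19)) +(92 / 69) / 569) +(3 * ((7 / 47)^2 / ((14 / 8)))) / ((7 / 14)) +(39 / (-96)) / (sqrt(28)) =107951663082913 / 134277594416496 - 13 * sqrt(7) / 448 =0.73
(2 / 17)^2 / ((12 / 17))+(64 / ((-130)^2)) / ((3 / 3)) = 5041 / 215475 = 0.02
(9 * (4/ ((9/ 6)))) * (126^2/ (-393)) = -127008/ 131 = -969.53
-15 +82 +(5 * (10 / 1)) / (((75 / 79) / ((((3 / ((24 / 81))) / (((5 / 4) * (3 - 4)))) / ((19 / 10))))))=-2993 / 19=-157.53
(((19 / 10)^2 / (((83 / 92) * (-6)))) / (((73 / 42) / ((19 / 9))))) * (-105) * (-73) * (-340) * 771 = 135091105268 / 83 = 1627603677.93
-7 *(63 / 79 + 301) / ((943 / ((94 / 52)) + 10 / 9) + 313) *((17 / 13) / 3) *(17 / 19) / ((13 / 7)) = -3661949634 / 6898450403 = -0.53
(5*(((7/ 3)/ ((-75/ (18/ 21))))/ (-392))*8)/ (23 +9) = 1/ 11760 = 0.00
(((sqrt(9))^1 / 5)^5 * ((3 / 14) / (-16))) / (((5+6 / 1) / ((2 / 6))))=-243 / 7700000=-0.00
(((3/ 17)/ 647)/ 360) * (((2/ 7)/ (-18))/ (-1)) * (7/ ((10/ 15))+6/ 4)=1/ 6929370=0.00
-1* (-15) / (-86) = -15 / 86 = -0.17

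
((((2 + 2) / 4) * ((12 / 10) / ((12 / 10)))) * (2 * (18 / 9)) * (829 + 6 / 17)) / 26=28198 / 221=127.59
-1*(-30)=30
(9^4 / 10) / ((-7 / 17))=-111537 / 70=-1593.39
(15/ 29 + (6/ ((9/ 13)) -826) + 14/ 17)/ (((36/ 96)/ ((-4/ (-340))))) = -9654824/ 377145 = -25.60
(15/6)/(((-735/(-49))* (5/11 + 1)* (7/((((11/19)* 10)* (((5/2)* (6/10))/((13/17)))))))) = 10285/55328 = 0.19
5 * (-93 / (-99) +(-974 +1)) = -160390 / 33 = -4860.30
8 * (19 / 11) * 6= 912 / 11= 82.91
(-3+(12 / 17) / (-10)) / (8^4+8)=-29 / 38760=-0.00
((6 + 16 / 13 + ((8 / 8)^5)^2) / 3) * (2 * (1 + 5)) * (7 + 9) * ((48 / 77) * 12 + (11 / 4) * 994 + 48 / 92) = 1444139.04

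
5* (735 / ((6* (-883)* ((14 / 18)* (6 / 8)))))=-1050 / 883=-1.19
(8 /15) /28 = 2 /105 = 0.02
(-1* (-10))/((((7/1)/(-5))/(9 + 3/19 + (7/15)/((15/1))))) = -78566/1197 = -65.64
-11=-11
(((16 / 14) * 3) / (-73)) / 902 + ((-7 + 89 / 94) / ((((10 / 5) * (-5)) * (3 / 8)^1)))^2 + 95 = 11180214630859 / 114544878525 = 97.61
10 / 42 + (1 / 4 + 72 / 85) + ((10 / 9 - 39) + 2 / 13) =-10135913 / 278460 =-36.40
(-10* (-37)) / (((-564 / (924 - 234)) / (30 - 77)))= 21275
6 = 6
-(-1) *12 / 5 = 12 / 5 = 2.40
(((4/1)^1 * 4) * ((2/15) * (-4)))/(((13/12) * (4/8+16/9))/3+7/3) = -27648/10225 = -2.70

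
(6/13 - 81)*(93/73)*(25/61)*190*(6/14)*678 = -940749916500/405223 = -2321561.01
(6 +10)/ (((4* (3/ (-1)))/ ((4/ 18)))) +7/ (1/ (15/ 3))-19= 424/ 27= 15.70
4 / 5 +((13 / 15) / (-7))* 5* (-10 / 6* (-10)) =-2998 / 315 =-9.52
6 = 6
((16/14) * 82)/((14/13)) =4264/49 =87.02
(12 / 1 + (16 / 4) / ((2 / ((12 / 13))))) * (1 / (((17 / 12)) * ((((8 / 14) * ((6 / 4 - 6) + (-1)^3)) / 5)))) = -37800 / 2431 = -15.55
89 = 89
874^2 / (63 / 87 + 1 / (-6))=132914424 / 97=1370251.79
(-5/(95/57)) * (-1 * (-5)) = -15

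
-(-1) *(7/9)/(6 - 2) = 0.19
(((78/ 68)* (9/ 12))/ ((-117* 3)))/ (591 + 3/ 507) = -169/ 40751040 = -0.00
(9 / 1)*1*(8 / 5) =72 / 5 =14.40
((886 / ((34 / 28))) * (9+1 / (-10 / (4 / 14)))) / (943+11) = 6.86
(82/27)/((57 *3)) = 82/4617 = 0.02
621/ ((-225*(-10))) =0.28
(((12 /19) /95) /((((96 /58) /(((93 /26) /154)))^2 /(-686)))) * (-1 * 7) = 118805547 /18898147840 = 0.01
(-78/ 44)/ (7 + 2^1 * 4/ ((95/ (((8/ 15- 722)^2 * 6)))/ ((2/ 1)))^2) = -1979859375/ 38624490971444508746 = -0.00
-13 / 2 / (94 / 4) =-13 / 47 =-0.28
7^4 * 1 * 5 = 12005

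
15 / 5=3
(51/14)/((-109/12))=-306/763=-0.40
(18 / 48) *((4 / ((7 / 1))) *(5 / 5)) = 3 / 14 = 0.21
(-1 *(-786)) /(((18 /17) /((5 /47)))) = 11135 /141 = 78.97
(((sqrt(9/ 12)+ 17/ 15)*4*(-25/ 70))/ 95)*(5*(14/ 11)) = -68/ 627 - 10*sqrt(3)/ 209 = -0.19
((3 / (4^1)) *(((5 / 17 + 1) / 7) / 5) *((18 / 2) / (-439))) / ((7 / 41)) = -12177 / 3656870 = -0.00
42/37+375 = 13917/37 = 376.14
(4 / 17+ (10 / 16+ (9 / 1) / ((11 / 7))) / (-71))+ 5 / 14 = 373963 / 743512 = 0.50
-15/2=-7.50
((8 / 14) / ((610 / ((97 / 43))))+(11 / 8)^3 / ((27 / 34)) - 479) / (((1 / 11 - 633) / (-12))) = -3320611667747 / 368148332160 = -9.02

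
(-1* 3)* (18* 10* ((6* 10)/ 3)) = -10800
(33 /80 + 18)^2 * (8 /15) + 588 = 3075243 /4000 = 768.81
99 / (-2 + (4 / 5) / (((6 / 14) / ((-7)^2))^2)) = 4455 / 470506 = 0.01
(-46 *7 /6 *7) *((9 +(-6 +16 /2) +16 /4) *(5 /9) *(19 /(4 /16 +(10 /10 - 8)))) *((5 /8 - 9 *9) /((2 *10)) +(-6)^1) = -171625195 /1944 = -88284.57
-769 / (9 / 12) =-3076 / 3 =-1025.33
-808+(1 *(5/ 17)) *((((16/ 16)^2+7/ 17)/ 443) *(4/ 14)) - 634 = -1292304298/ 896189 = -1442.00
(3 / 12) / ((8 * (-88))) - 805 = -2266881 / 2816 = -805.00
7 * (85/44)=595/44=13.52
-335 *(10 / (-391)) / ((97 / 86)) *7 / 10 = 201670 / 37927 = 5.32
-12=-12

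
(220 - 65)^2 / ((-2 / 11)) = -264275 / 2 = -132137.50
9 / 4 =2.25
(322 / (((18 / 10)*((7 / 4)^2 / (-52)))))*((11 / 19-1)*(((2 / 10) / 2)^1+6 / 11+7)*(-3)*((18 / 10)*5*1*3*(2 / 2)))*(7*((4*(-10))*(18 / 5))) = 166856122368 / 209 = 798354652.48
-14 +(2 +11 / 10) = -10.90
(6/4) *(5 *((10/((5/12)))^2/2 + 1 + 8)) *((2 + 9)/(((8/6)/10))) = 735075/4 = 183768.75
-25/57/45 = -0.01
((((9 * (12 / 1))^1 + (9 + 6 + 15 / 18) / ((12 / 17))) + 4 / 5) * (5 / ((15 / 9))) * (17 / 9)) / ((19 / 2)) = 803131 / 10260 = 78.28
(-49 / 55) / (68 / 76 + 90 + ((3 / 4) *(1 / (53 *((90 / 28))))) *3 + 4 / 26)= -1282918 / 131129889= -0.01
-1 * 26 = -26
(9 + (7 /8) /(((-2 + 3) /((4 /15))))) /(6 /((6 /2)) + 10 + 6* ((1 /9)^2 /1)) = 2493 /3260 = 0.76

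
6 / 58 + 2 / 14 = 50 / 203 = 0.25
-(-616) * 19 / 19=616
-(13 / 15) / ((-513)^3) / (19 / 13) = 169 / 38476623645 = 0.00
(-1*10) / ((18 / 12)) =-20 / 3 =-6.67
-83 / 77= -1.08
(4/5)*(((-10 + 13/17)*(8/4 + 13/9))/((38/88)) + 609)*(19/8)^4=2134815737/156672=13626.02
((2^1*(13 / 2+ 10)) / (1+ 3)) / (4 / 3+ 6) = 9 / 8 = 1.12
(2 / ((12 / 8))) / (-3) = -4 / 9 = -0.44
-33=-33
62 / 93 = 2 / 3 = 0.67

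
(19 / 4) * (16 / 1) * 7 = 532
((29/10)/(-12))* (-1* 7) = 203/120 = 1.69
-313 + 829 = 516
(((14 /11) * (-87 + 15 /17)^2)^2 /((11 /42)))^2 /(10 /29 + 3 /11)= 41470315095337244990537672819736576 /221320184191206727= 187377013293597747.79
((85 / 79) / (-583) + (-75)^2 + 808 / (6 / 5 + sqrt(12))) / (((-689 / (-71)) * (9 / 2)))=717100 * sqrt(3) / 204633 + 36187517140 / 285599457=132.78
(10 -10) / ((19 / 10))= 0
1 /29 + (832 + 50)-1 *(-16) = 898.03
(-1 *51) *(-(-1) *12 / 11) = -612 / 11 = -55.64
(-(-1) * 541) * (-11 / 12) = -5951 / 12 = -495.92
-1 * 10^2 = -100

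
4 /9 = 0.44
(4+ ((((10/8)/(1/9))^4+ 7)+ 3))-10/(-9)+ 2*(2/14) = 258587695/16128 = 16033.46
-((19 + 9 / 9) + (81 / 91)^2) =-172181 / 8281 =-20.79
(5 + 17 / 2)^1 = 27 / 2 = 13.50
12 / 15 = 4 / 5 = 0.80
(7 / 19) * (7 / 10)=49 / 190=0.26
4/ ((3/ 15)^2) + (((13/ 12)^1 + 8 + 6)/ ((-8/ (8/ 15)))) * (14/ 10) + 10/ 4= 90983/ 900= 101.09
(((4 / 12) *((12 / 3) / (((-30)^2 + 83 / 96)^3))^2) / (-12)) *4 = -1391569403904 / 418393066035180297523152104569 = -0.00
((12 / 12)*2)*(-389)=-778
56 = 56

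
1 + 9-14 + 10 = 6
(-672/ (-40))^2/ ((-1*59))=-7056/ 1475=-4.78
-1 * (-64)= 64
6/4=1.50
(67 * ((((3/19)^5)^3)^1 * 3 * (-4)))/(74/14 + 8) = -26918549532/470614937926118747269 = -0.00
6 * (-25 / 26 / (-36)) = 25 / 156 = 0.16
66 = 66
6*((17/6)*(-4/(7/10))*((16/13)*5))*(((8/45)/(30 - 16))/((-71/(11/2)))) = 239360/407043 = 0.59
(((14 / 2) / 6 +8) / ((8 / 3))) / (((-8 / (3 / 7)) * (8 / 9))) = -1485 / 7168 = -0.21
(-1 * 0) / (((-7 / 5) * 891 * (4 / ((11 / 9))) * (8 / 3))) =0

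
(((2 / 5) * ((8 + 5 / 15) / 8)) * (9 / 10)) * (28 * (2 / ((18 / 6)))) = 7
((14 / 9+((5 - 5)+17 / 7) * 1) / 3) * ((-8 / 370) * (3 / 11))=-1004 / 128205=-0.01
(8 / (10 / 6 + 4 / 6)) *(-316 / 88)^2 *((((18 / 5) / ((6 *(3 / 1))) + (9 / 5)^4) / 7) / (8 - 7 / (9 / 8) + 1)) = 2253275604 / 92640625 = 24.32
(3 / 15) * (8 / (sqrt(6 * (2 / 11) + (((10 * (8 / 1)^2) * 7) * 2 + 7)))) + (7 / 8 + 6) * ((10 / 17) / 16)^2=1375 / 147968 + 8 * sqrt(120571) / 164415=0.03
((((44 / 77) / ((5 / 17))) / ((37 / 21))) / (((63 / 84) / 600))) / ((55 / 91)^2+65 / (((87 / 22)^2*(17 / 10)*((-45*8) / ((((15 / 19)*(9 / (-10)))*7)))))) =88107463551744 / 39858108697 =2210.53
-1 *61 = -61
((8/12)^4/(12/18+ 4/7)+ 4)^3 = 71.97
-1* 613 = -613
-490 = -490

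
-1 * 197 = -197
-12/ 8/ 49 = -3/ 98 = -0.03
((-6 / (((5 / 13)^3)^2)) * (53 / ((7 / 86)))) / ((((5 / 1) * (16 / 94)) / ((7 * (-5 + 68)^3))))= -387833393285680797 / 156250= -2482133717028.36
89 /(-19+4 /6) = -267 /55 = -4.85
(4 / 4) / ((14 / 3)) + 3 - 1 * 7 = -53 / 14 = -3.79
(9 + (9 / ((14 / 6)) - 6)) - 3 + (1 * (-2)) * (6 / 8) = 33 / 14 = 2.36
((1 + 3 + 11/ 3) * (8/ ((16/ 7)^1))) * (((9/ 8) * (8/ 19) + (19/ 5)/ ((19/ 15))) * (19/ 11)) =161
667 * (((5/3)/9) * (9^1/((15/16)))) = 10672/9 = 1185.78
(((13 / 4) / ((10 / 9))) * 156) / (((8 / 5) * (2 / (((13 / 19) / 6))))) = 19773 / 1216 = 16.26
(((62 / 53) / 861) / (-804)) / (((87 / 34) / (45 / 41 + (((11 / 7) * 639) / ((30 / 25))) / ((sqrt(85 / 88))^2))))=-43731979 / 76340495259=-0.00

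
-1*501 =-501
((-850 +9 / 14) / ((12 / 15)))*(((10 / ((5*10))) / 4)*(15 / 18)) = -59455 / 1344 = -44.24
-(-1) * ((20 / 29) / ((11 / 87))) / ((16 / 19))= 6.48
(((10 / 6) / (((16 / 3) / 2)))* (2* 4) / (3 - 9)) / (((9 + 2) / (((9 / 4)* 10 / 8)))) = -75 / 352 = -0.21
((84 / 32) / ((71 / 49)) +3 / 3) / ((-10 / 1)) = -1597 / 5680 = -0.28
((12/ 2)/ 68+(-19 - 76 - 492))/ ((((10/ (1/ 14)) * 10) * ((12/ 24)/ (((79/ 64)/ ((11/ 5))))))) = -315289/ 670208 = -0.47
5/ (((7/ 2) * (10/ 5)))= 5/ 7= 0.71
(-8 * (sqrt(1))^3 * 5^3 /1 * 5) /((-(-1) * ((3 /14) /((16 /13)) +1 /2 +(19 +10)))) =-1120000 /6647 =-168.50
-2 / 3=-0.67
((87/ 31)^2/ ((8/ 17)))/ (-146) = -128673/ 1122448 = -0.11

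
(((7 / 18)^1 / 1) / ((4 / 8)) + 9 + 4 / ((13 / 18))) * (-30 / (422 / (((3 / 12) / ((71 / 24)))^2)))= -107520 / 13827463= -0.01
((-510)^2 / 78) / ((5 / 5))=3334.62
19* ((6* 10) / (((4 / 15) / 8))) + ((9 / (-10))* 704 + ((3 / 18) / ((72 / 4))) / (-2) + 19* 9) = 36436387 / 1080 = 33737.40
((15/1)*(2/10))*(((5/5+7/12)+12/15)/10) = 143/200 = 0.72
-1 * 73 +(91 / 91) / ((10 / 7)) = -723 / 10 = -72.30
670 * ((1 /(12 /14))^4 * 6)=804335 /108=7447.55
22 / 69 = 0.32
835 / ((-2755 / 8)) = -1336 / 551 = -2.42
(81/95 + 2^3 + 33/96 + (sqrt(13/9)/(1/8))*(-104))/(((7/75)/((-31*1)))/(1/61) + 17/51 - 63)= -4333335/29615072 + 644800*sqrt(13)/146127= 15.76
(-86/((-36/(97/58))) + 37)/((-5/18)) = -42799/290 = -147.58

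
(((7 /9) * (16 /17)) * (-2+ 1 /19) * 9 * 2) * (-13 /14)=7696 /323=23.83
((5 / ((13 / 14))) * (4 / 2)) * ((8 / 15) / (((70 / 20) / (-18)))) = -384 / 13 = -29.54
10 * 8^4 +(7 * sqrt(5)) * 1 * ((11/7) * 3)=33 * sqrt(5) +40960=41033.79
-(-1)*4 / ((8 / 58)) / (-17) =-29 / 17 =-1.71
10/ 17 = 0.59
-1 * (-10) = 10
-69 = -69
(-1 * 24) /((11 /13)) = -312 /11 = -28.36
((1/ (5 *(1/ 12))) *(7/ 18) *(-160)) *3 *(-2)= 896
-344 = -344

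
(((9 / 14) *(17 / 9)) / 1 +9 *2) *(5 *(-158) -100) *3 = -359115 / 7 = -51302.14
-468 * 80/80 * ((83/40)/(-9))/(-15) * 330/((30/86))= -510367/75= -6804.89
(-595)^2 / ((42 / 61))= 3085075 / 6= 514179.17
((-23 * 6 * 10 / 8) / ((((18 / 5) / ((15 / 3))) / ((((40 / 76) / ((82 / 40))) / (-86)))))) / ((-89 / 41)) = -71875 / 218139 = -0.33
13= 13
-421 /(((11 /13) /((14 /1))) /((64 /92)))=-1225952 /253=-4845.66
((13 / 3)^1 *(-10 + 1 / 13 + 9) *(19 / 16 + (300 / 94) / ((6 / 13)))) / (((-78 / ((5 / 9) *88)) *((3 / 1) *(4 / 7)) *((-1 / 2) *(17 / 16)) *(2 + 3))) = -417032 / 93483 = -4.46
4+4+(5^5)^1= 3133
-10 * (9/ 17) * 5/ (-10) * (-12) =-540/ 17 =-31.76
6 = 6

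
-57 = -57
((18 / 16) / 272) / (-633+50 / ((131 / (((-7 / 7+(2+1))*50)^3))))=1179 / 108619559552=0.00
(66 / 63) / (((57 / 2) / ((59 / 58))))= 0.04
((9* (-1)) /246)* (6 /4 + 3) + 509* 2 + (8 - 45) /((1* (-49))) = 8185393 /8036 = 1018.59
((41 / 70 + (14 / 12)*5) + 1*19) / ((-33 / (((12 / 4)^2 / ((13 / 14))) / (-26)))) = 2669 / 9295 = 0.29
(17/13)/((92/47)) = 799/1196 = 0.67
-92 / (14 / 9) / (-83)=414 / 581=0.71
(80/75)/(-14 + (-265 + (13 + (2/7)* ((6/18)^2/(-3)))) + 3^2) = -1008/242875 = -0.00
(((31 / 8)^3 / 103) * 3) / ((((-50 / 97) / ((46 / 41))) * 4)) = -199391163 / 216217600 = -0.92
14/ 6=7/ 3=2.33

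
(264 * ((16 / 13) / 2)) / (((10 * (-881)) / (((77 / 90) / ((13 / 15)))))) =-0.02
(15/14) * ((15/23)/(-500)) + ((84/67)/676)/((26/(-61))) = -0.01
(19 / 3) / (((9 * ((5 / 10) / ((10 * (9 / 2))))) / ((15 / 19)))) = 50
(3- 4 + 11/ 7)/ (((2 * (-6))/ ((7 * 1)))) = -1/ 3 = -0.33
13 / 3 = 4.33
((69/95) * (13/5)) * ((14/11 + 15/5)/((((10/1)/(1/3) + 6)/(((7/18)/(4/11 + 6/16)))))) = 7567/64125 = 0.12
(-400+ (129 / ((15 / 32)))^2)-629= 1867651 / 25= 74706.04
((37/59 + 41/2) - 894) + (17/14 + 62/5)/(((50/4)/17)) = -88212407/103250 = -854.36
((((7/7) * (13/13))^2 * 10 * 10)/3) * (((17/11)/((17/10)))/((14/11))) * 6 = 1000/7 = 142.86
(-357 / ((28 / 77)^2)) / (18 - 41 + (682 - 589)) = -6171 / 160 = -38.57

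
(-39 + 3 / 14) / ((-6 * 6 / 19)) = 3439 / 168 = 20.47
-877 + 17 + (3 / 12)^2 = -13759 / 16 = -859.94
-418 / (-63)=418 / 63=6.63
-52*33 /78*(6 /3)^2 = -88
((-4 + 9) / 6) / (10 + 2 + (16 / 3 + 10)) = 5 / 164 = 0.03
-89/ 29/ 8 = -89/ 232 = -0.38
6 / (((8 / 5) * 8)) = 0.47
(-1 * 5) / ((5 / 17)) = -17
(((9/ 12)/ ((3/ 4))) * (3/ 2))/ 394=3/ 788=0.00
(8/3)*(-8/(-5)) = 64/15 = 4.27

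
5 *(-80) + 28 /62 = -12386 /31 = -399.55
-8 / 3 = -2.67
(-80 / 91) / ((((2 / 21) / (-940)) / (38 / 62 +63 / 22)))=133724400 / 4433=30165.67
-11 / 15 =-0.73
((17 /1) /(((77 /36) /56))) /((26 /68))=166464 /143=1164.08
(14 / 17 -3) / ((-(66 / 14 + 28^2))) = 259 / 93857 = 0.00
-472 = -472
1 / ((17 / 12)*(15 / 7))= 28 / 85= 0.33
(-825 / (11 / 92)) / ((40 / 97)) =-16732.50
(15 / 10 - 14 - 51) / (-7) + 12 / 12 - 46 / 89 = 9.55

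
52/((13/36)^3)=186624/169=1104.28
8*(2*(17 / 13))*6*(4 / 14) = 3264 / 91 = 35.87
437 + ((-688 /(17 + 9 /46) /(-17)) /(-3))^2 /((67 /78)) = 15908886730637 /36345183609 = 437.72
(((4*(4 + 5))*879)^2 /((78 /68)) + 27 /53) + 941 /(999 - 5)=597864365200699 /684866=872965463.61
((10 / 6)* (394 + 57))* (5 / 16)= 11275 / 48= 234.90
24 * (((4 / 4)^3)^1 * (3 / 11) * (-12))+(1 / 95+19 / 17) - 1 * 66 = -2547808 / 17765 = -143.42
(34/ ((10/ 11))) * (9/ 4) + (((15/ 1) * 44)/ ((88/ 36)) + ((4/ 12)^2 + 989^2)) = 978475.26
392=392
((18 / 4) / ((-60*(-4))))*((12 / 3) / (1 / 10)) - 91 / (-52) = 5 / 2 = 2.50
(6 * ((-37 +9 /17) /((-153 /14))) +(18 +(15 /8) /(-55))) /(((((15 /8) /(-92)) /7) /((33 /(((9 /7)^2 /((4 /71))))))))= -365848525168 /24930585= -14674.69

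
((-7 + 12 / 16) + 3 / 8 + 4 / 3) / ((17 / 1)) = -109 / 408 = -0.27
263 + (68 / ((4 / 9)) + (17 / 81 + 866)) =103859 / 81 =1282.21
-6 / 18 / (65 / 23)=-23 / 195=-0.12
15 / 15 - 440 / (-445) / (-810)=36001 / 36045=1.00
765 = 765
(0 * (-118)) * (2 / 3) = 0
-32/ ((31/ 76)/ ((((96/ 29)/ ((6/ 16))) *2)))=-1245184/ 899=-1385.08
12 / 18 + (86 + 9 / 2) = 547 / 6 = 91.17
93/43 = 2.16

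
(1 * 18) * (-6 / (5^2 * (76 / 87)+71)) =-1.16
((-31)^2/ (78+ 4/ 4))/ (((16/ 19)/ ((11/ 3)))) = 200849/ 3792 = 52.97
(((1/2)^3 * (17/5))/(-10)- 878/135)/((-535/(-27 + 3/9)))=-70699/216675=-0.33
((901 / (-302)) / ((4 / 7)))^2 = 27.26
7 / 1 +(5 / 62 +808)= 50535 / 62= 815.08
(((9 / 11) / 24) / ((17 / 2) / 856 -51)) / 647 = -642 / 621278515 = -0.00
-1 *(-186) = 186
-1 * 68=-68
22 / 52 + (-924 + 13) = -23675 / 26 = -910.58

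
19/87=0.22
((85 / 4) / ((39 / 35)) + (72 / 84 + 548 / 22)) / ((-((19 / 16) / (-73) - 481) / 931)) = 2988036292 / 34431969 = 86.78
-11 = -11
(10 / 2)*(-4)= -20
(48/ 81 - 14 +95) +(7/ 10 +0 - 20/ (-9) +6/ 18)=22909/ 270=84.85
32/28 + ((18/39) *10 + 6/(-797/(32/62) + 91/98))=30169876/5242965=5.75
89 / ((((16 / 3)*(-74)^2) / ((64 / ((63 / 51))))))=1513 / 9583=0.16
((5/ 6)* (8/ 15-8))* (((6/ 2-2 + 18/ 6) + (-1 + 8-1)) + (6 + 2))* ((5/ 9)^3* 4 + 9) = -790832/ 729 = -1084.82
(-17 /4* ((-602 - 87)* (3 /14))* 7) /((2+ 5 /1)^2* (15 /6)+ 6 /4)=35139 /992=35.42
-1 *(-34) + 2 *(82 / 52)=483 / 13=37.15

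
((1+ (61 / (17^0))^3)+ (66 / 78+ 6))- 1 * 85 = 2949750 / 13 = 226903.85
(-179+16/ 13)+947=769.23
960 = 960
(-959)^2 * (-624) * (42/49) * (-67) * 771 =25409972506464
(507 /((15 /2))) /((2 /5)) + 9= 178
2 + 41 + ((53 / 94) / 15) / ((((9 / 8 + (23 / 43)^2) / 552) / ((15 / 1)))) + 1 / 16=263.62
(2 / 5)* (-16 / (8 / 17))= -13.60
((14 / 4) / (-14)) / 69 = -0.00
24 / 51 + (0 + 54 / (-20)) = -379 / 170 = -2.23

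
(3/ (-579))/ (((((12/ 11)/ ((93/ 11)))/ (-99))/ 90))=138105/ 386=357.78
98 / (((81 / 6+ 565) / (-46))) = -9016 / 1157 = -7.79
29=29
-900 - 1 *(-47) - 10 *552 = -6373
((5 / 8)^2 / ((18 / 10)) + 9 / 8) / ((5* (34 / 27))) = 2319 / 10880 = 0.21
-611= -611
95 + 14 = 109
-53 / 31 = -1.71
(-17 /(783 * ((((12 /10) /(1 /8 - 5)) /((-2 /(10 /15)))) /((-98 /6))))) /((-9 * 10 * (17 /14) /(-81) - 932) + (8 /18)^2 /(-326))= -185338335 /39909444112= -0.00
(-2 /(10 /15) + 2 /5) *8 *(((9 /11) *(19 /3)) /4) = -26.95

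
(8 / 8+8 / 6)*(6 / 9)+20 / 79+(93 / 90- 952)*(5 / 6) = -749549 / 948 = -790.66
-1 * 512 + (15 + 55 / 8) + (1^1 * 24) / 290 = -568449 / 1160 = -490.04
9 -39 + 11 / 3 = -79 / 3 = -26.33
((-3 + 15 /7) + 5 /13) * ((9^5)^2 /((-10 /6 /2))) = 899590375458 /455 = 1977121704.30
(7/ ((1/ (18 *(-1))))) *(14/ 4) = -441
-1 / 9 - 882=-7939 / 9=-882.11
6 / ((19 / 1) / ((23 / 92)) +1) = 6 / 77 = 0.08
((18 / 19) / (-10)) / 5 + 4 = 1891 / 475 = 3.98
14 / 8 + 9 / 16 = 37 / 16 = 2.31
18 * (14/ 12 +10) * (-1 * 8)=-1608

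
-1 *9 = -9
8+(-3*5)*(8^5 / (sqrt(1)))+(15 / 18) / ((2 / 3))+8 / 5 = -9830183 / 20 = -491509.15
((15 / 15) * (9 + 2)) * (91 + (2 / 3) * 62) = 1455.67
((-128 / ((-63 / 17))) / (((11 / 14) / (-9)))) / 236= -1088 / 649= -1.68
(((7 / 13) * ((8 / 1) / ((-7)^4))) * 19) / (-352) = -19 / 196196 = -0.00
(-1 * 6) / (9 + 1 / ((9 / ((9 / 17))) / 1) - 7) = -102 / 35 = -2.91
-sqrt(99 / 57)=-sqrt(627) / 19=-1.32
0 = 0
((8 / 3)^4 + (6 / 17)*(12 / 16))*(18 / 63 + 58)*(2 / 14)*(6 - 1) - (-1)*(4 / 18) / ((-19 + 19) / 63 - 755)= 43140694 / 20385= 2116.30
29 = 29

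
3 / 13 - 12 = -153 / 13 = -11.77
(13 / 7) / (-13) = -1 / 7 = -0.14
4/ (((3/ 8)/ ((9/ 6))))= 16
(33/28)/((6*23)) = 11/1288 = 0.01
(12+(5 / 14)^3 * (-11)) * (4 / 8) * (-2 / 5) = -2.30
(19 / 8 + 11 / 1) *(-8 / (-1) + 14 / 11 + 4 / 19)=106037 / 836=126.84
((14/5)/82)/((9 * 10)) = 7/18450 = 0.00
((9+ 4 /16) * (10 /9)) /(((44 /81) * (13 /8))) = 1665 /143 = 11.64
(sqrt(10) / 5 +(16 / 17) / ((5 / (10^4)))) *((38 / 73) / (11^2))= 38 *sqrt(10) / 44165 +1216000 / 150161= 8.10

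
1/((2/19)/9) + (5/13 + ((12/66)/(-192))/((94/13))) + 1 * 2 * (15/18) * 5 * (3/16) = 112844387/1290432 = 87.45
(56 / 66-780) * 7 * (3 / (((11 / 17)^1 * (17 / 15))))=-2699760 / 121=-22312.07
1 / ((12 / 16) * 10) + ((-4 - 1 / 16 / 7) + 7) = 5249 / 1680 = 3.12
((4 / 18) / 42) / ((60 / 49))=7 / 1620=0.00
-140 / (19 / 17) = -2380 / 19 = -125.26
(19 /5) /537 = 0.01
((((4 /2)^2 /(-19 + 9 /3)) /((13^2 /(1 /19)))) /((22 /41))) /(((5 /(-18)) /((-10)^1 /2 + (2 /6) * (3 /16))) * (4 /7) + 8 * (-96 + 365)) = -204057 /3026490905152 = -0.00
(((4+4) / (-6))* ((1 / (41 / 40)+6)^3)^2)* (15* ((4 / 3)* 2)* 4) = -350248410269655040 / 14250312723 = -24578296.43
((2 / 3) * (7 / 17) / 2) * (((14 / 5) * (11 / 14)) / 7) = 11 / 255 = 0.04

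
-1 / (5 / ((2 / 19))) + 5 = 473 / 95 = 4.98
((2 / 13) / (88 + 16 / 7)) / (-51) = -7 / 209508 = -0.00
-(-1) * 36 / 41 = 36 / 41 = 0.88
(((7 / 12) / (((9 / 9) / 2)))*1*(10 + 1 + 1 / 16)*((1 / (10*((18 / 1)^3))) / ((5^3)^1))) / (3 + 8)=413 / 2566080000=0.00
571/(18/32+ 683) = 9136/10937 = 0.84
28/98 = 2/7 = 0.29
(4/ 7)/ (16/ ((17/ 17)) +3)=4/ 133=0.03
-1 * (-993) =993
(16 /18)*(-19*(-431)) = 65512 /9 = 7279.11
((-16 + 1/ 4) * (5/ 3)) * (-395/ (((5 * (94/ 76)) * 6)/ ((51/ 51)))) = 52535/ 188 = 279.44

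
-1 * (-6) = 6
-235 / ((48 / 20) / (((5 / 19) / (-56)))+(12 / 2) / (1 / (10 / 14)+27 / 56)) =3096125 / 6686736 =0.46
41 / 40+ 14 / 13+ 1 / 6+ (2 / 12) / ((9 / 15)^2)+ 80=1161551 / 14040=82.73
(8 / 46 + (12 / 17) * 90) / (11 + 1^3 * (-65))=-12454 / 10557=-1.18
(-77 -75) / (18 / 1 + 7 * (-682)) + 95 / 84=116147 / 99876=1.16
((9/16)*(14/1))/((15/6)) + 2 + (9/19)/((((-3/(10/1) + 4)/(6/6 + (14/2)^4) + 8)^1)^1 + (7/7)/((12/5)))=150014789/28814260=5.21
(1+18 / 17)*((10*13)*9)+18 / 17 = 40968 / 17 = 2409.88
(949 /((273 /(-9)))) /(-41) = 219 /287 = 0.76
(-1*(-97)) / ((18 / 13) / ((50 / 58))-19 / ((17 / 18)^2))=-9110725 / 1849842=-4.93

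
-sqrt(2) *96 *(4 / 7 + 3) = -2400 *sqrt(2) / 7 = -484.87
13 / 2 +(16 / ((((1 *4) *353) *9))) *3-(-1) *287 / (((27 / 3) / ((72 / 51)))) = 1855151 / 36006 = 51.52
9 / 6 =3 / 2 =1.50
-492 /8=-123 /2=-61.50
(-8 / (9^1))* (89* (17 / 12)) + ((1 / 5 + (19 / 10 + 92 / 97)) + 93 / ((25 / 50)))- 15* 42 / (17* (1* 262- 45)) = 1060053293 / 13802130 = 76.80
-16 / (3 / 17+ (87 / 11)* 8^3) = -2992 / 757281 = -0.00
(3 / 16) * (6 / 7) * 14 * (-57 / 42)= -171 / 56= -3.05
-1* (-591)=591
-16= -16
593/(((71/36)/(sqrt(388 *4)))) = 85392 *sqrt(97)/71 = 11845.26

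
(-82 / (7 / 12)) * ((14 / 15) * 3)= -1968 / 5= -393.60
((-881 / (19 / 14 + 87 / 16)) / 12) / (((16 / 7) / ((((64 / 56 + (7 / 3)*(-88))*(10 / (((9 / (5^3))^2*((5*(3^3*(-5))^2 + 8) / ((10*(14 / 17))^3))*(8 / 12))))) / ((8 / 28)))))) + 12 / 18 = 708627020406062854 / 11828109094281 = 59910.42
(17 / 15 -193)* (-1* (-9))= -8634 / 5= -1726.80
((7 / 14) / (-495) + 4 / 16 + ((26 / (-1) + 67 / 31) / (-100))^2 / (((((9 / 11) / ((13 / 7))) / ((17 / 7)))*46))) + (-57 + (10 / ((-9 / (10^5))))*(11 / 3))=-407464.15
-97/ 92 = -1.05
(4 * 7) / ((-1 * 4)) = -7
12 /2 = 6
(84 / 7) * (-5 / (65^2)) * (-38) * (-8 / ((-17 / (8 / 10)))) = 14592 / 71825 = 0.20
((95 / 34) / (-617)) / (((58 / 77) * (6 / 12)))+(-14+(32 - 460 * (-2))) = 570636241 / 608362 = 937.99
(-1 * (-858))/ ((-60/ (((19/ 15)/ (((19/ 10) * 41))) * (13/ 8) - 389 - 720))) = 15604589/ 984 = 15858.32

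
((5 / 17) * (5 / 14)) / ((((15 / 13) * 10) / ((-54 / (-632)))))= 117 / 150416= 0.00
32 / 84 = 8 / 21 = 0.38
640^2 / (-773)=-409600 / 773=-529.88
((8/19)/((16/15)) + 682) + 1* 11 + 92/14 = 186191/266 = 699.97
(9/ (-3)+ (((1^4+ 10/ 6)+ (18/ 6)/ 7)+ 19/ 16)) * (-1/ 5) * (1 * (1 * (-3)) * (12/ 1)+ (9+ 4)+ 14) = 2.31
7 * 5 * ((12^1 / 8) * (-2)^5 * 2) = -3360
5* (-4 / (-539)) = 20 / 539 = 0.04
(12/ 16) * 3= 9/ 4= 2.25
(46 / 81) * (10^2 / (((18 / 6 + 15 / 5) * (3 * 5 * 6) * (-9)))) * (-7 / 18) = 805 / 177147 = 0.00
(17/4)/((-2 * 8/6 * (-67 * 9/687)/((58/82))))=112897/87904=1.28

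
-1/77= -0.01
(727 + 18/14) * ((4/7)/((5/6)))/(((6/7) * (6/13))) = 132548/105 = 1262.36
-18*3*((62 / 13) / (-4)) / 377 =837 / 4901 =0.17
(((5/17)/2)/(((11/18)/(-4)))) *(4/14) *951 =-261.54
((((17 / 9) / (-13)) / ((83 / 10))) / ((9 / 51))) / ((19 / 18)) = -0.09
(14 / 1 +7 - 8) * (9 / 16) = 117 / 16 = 7.31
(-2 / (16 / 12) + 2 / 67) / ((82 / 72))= -3546 / 2747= -1.29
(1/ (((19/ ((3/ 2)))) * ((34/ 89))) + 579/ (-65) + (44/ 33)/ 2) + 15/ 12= -854627/ 125970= -6.78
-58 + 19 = -39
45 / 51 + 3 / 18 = 107 / 102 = 1.05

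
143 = 143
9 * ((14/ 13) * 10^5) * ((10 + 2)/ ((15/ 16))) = 161280000/ 13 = 12406153.85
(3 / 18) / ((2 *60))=1 / 720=0.00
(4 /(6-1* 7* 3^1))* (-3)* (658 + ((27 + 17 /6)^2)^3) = 32894144144569 /58320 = 564028534.71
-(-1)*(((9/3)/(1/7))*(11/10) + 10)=331/10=33.10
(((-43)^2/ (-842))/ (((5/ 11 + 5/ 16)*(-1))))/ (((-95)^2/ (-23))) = -3742376/ 512935875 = -0.01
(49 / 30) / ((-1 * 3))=-49 / 90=-0.54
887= 887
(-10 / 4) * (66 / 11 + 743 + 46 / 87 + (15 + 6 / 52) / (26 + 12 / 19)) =-4292696165 / 2289144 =-1875.24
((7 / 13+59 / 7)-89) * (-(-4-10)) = -14566 / 13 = -1120.46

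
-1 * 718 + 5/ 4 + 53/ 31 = -715.04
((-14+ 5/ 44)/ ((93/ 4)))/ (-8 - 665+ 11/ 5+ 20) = 3055/ 3328842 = 0.00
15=15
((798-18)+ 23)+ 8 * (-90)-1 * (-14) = 97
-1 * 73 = -73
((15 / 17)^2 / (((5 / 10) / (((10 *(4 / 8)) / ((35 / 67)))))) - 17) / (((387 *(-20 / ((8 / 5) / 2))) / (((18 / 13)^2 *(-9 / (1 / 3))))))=-4122252 / 367528525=-0.01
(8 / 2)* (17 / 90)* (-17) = -578 / 45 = -12.84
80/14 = 40/7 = 5.71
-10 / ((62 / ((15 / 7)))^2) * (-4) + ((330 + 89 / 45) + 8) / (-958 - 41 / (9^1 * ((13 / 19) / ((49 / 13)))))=-104928068009 / 352058318605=-0.30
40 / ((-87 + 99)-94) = -20 / 41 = -0.49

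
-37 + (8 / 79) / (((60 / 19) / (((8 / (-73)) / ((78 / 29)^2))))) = -4868305801 / 131574105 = -37.00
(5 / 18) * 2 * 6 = 10 / 3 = 3.33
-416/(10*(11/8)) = -1664/55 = -30.25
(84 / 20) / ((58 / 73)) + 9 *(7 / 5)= 5187 / 290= 17.89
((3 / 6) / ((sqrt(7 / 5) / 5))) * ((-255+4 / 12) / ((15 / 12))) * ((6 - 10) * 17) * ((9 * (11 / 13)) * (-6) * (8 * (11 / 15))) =-603474432 * sqrt(35) / 455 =-7846599.75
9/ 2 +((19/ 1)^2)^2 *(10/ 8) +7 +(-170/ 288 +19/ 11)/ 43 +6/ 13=144252504049/ 885456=162913.24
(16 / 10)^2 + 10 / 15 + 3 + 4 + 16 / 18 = 2501 / 225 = 11.12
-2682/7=-383.14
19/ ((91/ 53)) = 1007/ 91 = 11.07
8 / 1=8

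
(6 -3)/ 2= 3/ 2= 1.50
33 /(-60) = -11 /20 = -0.55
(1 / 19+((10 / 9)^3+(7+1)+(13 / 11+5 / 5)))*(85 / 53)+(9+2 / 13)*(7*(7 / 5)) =56856129298 / 524883645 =108.32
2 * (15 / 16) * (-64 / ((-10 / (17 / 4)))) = 51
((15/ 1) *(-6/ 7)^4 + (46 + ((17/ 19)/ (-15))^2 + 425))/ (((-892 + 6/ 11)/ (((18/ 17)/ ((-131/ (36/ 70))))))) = 18500071563072/ 8281128529223375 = 0.00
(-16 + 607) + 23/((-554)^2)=181387379/306916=591.00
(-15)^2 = 225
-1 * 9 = -9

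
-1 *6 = -6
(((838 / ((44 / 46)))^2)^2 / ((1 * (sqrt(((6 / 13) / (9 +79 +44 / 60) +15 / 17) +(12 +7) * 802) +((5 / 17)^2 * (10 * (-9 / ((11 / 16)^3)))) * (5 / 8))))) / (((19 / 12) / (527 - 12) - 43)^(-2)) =3660836812839350008463841271931200 / 3370371106442472859661 +2992030087416776449225254885713 * sqrt(10897040185603) / 1103030543926627481343600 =10040503832405.99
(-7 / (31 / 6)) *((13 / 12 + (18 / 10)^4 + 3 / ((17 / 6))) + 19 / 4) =-7760179 / 329375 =-23.56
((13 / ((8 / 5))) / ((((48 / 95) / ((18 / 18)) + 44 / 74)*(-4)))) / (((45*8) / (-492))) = 1873495 / 742272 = 2.52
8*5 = 40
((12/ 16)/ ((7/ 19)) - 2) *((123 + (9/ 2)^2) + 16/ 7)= 4075/ 784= 5.20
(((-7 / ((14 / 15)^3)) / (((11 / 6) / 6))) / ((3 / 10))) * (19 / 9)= -106875 / 539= -198.28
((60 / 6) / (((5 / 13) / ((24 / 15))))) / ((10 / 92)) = 9568 / 25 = 382.72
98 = 98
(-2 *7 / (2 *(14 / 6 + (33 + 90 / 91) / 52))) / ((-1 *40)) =24843 / 424030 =0.06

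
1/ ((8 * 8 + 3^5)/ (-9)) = -9/ 307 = -0.03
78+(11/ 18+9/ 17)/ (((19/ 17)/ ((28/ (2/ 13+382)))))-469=-166050965/ 424764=-390.93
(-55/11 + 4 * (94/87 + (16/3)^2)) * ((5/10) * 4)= 59038/261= 226.20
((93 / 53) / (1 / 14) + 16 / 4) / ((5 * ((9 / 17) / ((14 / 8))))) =90083 / 4770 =18.89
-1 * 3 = -3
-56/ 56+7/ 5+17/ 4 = 93/ 20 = 4.65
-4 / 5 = -0.80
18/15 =6/5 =1.20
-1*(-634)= 634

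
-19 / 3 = -6.33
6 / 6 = 1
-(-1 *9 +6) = 3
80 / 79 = 1.01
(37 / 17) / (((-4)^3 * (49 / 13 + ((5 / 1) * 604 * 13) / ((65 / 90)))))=-481 / 768921152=-0.00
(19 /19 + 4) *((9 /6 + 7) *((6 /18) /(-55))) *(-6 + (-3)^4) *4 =-850 /11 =-77.27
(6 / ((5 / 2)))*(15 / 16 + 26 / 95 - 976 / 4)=-1107117 / 1900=-582.69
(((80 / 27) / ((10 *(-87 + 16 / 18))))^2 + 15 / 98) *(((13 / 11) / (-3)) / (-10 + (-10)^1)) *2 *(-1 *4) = -0.02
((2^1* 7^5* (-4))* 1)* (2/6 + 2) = -941192/3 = -313730.67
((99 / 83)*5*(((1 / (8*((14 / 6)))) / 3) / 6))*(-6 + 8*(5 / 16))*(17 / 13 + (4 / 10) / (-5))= -13167 / 172640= -0.08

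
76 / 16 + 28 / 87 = 1765 / 348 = 5.07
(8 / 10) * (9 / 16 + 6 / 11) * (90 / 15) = 117 / 22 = 5.32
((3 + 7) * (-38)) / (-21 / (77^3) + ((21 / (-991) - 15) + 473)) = -2456017102 / 2960009671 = -0.83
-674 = -674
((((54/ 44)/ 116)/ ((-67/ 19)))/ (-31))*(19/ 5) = 9747/ 26502520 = 0.00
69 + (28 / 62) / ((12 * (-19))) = 243839 / 3534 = 69.00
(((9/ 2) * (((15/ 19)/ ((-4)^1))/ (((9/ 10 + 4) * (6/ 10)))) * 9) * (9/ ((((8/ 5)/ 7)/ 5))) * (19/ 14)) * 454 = -517134375/ 1568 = -329805.09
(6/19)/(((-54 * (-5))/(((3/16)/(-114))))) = -1/519840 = -0.00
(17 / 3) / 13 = 17 / 39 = 0.44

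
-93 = -93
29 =29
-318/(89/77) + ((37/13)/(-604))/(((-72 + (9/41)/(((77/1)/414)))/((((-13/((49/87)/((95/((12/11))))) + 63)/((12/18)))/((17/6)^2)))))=-19326302881469397/70239713822096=-275.15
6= 6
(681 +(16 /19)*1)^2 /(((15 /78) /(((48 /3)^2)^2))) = 57195005870080 /361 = 158434919307.70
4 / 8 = 1 / 2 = 0.50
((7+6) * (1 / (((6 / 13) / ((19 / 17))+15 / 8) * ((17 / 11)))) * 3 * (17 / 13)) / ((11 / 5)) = 9880 / 1507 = 6.56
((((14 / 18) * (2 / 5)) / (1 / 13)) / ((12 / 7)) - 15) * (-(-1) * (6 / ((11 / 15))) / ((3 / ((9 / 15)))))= -3413 / 165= -20.68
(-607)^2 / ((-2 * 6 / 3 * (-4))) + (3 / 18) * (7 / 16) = 2210701 / 96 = 23028.14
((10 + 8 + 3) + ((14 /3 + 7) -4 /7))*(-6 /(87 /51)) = -22916 /203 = -112.89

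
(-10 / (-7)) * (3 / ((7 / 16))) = 480 / 49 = 9.80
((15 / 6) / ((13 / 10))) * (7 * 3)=40.38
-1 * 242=-242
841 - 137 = 704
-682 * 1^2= -682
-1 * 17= -17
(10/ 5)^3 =8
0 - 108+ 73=-35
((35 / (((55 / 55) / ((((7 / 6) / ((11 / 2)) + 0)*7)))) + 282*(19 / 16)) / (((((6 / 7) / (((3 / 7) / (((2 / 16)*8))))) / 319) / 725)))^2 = 4610554479927030625 / 2304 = 2001108715246107.04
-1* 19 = -19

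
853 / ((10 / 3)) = 2559 / 10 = 255.90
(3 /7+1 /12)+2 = 211 /84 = 2.51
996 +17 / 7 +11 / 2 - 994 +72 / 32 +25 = 1041 / 28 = 37.18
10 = 10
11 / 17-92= -1553 / 17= -91.35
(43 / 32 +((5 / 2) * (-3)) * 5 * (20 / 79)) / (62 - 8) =-20603 / 136512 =-0.15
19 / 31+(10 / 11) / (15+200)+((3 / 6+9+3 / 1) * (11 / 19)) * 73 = 294703587 / 557194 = 528.91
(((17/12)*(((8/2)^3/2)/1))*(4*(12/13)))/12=544/39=13.95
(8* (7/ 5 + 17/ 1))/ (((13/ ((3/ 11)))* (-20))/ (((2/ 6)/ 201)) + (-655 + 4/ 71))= -52256/ 204307805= -0.00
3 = 3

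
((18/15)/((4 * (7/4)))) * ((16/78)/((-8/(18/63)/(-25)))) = 20/637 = 0.03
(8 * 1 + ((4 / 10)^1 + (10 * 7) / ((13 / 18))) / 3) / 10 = 3943 / 975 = 4.04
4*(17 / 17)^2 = 4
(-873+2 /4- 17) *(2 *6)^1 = -10674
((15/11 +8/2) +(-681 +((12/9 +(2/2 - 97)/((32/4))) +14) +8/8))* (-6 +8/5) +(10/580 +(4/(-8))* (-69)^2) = 249364/435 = 573.25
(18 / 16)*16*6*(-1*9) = -972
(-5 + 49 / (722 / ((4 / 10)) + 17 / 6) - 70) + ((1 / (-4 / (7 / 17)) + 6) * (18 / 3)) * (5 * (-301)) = -19666306059 / 368798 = -53325.41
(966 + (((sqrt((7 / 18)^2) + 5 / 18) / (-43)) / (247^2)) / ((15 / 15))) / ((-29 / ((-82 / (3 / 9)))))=8194.34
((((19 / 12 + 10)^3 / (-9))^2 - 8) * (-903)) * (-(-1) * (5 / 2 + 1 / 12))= -67282243857781099 / 967458816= -69545331.28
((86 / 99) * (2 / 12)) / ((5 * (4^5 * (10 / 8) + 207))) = 43 / 2208195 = 0.00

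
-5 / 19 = -0.26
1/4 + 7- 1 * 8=-3/4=-0.75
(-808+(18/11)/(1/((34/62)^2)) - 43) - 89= -9931538/10571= -939.51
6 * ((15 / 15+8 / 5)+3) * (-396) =-66528 / 5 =-13305.60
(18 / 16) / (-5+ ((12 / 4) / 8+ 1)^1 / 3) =-27 / 109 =-0.25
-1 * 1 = -1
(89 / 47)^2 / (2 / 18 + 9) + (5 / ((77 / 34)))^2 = 5657560681 / 1073967202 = 5.27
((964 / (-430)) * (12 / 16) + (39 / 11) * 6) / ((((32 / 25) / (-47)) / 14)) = -152437215 / 15136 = -10071.17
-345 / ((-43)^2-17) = -0.19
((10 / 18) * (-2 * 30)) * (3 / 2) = -50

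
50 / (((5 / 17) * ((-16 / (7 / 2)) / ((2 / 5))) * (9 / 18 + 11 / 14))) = -833 / 72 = -11.57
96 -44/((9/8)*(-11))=896/9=99.56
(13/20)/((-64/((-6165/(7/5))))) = 80145/1792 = 44.72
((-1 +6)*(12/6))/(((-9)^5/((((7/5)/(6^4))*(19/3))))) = -133/114791256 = -0.00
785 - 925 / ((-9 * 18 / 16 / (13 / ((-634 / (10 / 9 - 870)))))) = 557550005 / 231093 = 2412.67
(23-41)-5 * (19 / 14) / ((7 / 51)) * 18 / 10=-10485 / 98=-106.99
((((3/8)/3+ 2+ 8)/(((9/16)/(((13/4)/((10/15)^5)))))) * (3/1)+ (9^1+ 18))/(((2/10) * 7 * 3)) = 145035/448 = 323.74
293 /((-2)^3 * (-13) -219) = -293 /115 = -2.55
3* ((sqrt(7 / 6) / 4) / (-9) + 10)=30 - sqrt(42) / 72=29.91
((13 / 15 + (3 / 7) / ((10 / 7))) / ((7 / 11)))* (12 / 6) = 11 / 3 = 3.67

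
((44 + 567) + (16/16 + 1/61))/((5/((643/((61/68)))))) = 87737.06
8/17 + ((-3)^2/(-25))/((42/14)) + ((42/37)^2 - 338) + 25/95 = -3715451086/11054675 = -336.10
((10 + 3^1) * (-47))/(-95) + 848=81171/95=854.43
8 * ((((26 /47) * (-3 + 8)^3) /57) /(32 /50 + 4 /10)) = 25000 /2679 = 9.33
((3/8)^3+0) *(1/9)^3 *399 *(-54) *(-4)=6.23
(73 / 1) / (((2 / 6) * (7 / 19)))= 594.43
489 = 489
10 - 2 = 8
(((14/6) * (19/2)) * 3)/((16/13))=1729/32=54.03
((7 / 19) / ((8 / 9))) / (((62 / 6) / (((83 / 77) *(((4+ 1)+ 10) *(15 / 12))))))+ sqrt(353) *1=168075 / 207328+ sqrt(353)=19.60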